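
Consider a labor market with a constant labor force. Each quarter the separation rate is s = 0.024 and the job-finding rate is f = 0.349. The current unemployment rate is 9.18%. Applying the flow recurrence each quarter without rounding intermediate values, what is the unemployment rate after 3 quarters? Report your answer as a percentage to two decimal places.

With a fixed labor force, u_{t+1} = u_t + s·(1−u_t) − f·u_t = u_t·(1−s−f) + s.
Here 1−s−f = 0.627 and s = 0.024.
u_1 = 0.091800 × 0.627 + 0.024 = 0.081559.
u_2 = 0.081559 × 0.627 + 0.024 = 0.075137.
u_3 = 0.075137 × 0.627 + 0.024 = 0.071111.

Unemployment rate after three quarters ≈ 7.11%.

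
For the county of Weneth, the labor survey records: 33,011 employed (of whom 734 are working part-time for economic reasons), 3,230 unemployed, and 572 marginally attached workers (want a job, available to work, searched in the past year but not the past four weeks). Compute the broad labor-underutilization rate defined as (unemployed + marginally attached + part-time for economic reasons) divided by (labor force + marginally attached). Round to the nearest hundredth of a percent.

Broad underutilization rate ≈ 12.32%.

Labor force = 33,011 + 3,230 = 36,241.
Numerator = 3,230 + 572 + 734 = 4,536.
Denominator = 36,241 + 572 = 36,813.
Broad rate = 4,536 / 36,813 = 12.32%.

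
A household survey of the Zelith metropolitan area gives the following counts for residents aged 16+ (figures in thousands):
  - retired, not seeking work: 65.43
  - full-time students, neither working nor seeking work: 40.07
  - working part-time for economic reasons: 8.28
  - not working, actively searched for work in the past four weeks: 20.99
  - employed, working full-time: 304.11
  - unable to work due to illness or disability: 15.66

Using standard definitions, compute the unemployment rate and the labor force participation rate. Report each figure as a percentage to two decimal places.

Employed = 8.28 + 304.11 = 312.39 thousand (anyone who worked, including part-time for economic reasons, counts as employed).
Unemployed = 20.99 thousand.
Labor force = 312.39 + 20.99 = 333.38 thousand.
Not in labor force = 65.43 + 40.07 + 15.66 = 121.16 thousand (those not working and not actively searching are outside the labor force).
Civilian working-age population = 333.38 + 121.16 = 454.54 thousand.
Unemployment rate = 20.99 / 333.38 = 6.30%.
Labor force participation rate = 333.38 / 454.54 = 73.34%.

Unemployment rate ≈ 6.30%; labor force participation rate ≈ 73.34%.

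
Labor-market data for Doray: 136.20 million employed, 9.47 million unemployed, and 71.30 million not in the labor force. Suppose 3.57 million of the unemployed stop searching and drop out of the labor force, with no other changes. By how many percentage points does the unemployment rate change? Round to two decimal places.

The unemployment rate changes by −2.35 percentage points.

Initially, labor force = 136.20 + 9.47 = 145.67 million, so u = 9.47/145.67 = 6.50%.
After the change, unemployed and labor force both fall by 3.57 → E = 136.20, U = 5.90, labor force = 142.10 million.
New unemployment rate = 5.90 / 142.10 = 4.15%.
Change = 4.15% − 6.50% = −2.35 percentage points.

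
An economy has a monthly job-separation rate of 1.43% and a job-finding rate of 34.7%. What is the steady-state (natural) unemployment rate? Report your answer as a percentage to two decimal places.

At steady state the flows balance: s·E = f·U, so U/(E+U) = s/(s+f).
u* = 1.43 / (1.43 + 34.7) = 1.43 / 36.13 = 3.96%.

Steady-state unemployment rate ≈ 3.96%.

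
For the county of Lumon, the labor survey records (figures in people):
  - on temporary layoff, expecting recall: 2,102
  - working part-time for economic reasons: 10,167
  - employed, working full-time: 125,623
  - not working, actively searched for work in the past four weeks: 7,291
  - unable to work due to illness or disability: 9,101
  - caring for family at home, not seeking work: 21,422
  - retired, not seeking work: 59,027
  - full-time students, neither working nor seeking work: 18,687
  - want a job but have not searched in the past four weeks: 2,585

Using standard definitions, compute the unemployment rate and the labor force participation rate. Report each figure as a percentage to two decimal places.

Employed = 10,167 + 125,623 = 135,790 (anyone who worked, including part-time for economic reasons, counts as employed).
Unemployed = 2,102 + 7,291 = 9,393 (jobless and actively searching, or on temporary layoff).
Labor force = 135,790 + 9,393 = 145,183.
Not in labor force = 9,101 + 21,422 + 59,027 + 18,687 + 2,585 = 110,822 (those not working and not actively searching are outside the labor force — including those who want a job but have given up searching).
Civilian working-age population = 145,183 + 110,822 = 256,005.
Unemployment rate = 9,393 / 145,183 = 6.47%.
Labor force participation rate = 145,183 / 256,005 = 56.71%.

Unemployment rate ≈ 6.47%; labor force participation rate ≈ 56.71%.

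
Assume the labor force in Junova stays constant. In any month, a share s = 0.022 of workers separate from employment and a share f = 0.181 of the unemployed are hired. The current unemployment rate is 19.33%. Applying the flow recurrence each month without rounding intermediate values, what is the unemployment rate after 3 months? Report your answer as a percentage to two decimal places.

Unemployment rate after three months ≈ 15.14%.

With a fixed labor force, u_{t+1} = u_t + s·(1−u_t) − f·u_t = u_t·(1−s−f) + s.
Here 1−s−f = 0.797 and s = 0.022.
u_1 = 0.193300 × 0.797 + 0.022 = 0.176060.
u_2 = 0.176060 × 0.797 + 0.022 = 0.162320.
u_3 = 0.162320 × 0.797 + 0.022 = 0.151369.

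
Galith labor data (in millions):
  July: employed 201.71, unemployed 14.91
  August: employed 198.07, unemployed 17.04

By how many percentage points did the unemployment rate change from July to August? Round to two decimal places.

The unemployment rate changed by +1.04 percentage points.

July: labor force = 201.71 + 14.91 = 216.62; u = 14.91/216.62 = 6.88%.
August: labor force = 198.07 + 17.04 = 215.11; u = 17.04/215.11 = 7.92%.
Change = 7.92% − 6.88% = +1.04 pp.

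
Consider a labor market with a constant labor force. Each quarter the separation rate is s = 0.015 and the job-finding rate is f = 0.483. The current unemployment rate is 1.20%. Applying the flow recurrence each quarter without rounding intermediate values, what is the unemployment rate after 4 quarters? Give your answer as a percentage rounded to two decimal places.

With a fixed labor force, u_{t+1} = u_t + s·(1−u_t) − f·u_t = u_t·(1−s−f) + s.
Here 1−s−f = 0.502 and s = 0.015.
u_1 = 0.012000 × 0.502 + 0.015 = 0.021024.
u_2 = 0.021024 × 0.502 + 0.015 = 0.025554.
u_3 = 0.025554 × 0.502 + 0.015 = 0.027828.
u_4 = 0.027828 × 0.502 + 0.015 = 0.028970.

Unemployment rate after four quarters ≈ 2.90%.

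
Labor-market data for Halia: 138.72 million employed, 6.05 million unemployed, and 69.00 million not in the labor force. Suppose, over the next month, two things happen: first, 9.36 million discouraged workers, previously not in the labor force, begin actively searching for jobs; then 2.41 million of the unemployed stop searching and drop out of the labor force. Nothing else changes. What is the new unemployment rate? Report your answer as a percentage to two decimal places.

New unemployment rate ≈ 8.57%.

Initially, labor force = 138.72 + 6.05 = 144.77 million, so u = 6.05/144.77 = 4.18%.
After the first change, unemployed and labor force both rise by 9.36 → E = 138.72, U = 15.41, labor force = 154.13 million.
After the second change, unemployed and labor force both fall by 2.41 → E = 138.72, U = 13.00, labor force = 151.72 million.
New unemployment rate = 13.00 / 151.72 = 8.57%.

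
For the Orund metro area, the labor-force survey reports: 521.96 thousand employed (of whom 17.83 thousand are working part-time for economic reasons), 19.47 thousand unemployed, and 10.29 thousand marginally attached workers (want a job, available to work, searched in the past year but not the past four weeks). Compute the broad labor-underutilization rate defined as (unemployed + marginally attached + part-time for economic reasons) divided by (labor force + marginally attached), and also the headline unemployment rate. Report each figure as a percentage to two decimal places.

Broad underutilization rate ≈ 8.63%; headline unemployment rate ≈ 3.60%.

Labor force = 521.96 + 19.47 = 541.43 thousand.
Numerator = 19.47 + 10.29 + 17.83 = 47.59 thousand.
Denominator = 541.43 + 10.29 = 551.72 thousand.
Broad rate = 47.59 / 551.72 = 8.63%.
Headline unemployment rate = 19.47 / 541.43 = 3.60%.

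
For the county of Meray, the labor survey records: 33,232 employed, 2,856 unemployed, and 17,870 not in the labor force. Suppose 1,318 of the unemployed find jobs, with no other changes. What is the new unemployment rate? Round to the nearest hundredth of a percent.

New unemployment rate ≈ 4.26%.

Initially, labor force = 33,232 + 2,856 = 36,088, so u = 2,856/36,088 = 7.91%.
After the change, unemployed falls and employed rises by 1,318; labor force unchanged → E = 34,550, U = 1,538, labor force = 36,088.
New unemployment rate = 1,538 / 36,088 = 4.26%.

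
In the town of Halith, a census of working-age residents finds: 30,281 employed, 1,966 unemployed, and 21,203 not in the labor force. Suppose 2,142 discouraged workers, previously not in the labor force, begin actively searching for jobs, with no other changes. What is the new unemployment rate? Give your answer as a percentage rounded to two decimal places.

Initially, labor force = 30,281 + 1,966 = 32,247, so u = 1,966/32,247 = 6.10%.
After the change, unemployed and labor force both rise by 2,142 → E = 30,281, U = 4,108, labor force = 34,389.
New unemployment rate = 4,108 / 34,389 = 11.95%.

New unemployment rate ≈ 11.95%.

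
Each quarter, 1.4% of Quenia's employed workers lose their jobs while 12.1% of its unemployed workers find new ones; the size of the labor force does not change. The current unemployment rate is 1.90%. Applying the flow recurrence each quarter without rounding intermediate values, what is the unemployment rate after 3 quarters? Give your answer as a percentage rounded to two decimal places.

With a fixed labor force, u_{t+1} = u_t + s·(1−u_t) − f·u_t = u_t·(1−s−f) + s.
Here 1−s−f = 0.865 and s = 0.014.
u_1 = 0.019000 × 0.865 + 0.014 = 0.030435.
u_2 = 0.030435 × 0.865 + 0.014 = 0.040326.
u_3 = 0.040326 × 0.865 + 0.014 = 0.048882.

Unemployment rate after three quarters ≈ 4.89%.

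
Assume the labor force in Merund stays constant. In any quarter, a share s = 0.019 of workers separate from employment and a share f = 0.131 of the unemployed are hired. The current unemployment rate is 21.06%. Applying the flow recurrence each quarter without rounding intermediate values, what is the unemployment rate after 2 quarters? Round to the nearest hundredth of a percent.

With a fixed labor force, u_{t+1} = u_t + s·(1−u_t) − f·u_t = u_t·(1−s−f) + s.
Here 1−s−f = 0.850 and s = 0.019.
u_1 = 0.210600 × 0.850 + 0.019 = 0.198010.
u_2 = 0.198010 × 0.850 + 0.019 = 0.187308.

Unemployment rate after two quarters ≈ 18.73%.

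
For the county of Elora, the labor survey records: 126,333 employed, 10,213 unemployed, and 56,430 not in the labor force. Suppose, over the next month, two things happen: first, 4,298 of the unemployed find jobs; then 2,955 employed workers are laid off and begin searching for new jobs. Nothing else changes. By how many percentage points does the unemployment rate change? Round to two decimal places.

The unemployment rate changes by −0.98 percentage points.

Initially, labor force = 126,333 + 10,213 = 136,546, so u = 10,213/136,546 = 7.48%.
After the first change, unemployed falls and employed rises by 4,298; labor force unchanged → E = 130,631, U = 5,915, labor force = 136,546.
After the second change, employed falls and unemployed rises by 2,955; labor force unchanged → E = 127,676, U = 8,870, labor force = 136,546.
New unemployment rate = 8,870 / 136,546 = 6.50%.
Change = 6.50% − 7.48% = −0.98 percentage points.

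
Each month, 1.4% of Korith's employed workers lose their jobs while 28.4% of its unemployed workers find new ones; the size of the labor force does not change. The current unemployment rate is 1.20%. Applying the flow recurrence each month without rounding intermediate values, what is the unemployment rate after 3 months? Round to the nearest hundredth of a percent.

Unemployment rate after three months ≈ 3.49%.

With a fixed labor force, u_{t+1} = u_t + s·(1−u_t) − f·u_t = u_t·(1−s−f) + s.
Here 1−s−f = 0.702 and s = 0.014.
u_1 = 0.012000 × 0.702 + 0.014 = 0.022424.
u_2 = 0.022424 × 0.702 + 0.014 = 0.029742.
u_3 = 0.029742 × 0.702 + 0.014 = 0.034879.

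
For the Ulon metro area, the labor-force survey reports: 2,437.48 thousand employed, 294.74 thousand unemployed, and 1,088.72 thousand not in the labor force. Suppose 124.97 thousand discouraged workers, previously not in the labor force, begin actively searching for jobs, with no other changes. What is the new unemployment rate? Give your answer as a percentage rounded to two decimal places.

Initially, labor force = 2,437.48 + 294.74 = 2,732.22 thousand, so u = 294.74/2,732.22 = 10.79%.
After the change, unemployed and labor force both rise by 124.97 → E = 2,437.48, U = 419.71, labor force = 2,857.19 thousand.
New unemployment rate = 419.71 / 2,857.19 = 14.69%.

New unemployment rate ≈ 14.69%.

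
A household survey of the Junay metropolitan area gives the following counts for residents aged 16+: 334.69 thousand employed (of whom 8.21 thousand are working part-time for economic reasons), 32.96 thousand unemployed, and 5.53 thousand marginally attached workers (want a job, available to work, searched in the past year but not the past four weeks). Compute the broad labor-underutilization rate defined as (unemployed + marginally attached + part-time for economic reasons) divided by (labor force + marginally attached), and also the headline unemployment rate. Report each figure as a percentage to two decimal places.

Broad underutilization rate ≈ 12.51%; headline unemployment rate ≈ 8.97%.

Labor force = 334.69 + 32.96 = 367.65 thousand.
Numerator = 32.96 + 5.53 + 8.21 = 46.70 thousand.
Denominator = 367.65 + 5.53 = 373.18 thousand.
Broad rate = 46.70 / 373.18 = 12.51%.
Headline unemployment rate = 32.96 / 367.65 = 8.97%.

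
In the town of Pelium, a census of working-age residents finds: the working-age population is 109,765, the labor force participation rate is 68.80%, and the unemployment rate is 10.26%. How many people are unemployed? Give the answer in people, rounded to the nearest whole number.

Labor force = 0.6880 × 109,765 = 75,518.
Unemployed = 0.1026 × 75,518 ≈ 7,748.

About 7,748 are unemployed.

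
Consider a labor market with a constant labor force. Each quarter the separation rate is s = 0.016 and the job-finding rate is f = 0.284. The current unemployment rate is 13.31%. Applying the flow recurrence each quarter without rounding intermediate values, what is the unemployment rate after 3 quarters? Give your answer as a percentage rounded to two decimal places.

Unemployment rate after three quarters ≈ 8.07%.

With a fixed labor force, u_{t+1} = u_t + s·(1−u_t) − f·u_t = u_t·(1−s−f) + s.
Here 1−s−f = 0.700 and s = 0.016.
u_1 = 0.133100 × 0.700 + 0.016 = 0.109170.
u_2 = 0.109170 × 0.700 + 0.016 = 0.092419.
u_3 = 0.092419 × 0.700 + 0.016 = 0.080693.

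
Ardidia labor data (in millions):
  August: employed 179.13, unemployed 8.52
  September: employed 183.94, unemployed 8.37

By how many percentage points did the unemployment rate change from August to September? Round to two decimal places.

The unemployment rate changed by −0.19 percentage points.

August: labor force = 179.13 + 8.52 = 187.65; u = 8.52/187.65 = 4.54%.
September: labor force = 183.94 + 8.37 = 192.31; u = 8.37/192.31 = 4.35%.
Change = 4.35% − 4.54% = −0.19 pp.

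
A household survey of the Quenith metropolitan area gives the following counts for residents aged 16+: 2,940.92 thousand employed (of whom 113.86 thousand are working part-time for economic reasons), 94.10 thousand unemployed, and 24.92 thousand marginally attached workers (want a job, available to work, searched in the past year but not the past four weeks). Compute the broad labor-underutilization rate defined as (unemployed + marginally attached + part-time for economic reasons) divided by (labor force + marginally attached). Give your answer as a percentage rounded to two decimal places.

Labor force = 2,940.92 + 94.10 = 3,035.02 thousand.
Numerator = 94.10 + 24.92 + 113.86 = 232.88 thousand.
Denominator = 3,035.02 + 24.92 = 3,059.94 thousand.
Broad rate = 232.88 / 3,059.94 = 7.61%.

Broad underutilization rate ≈ 7.61%.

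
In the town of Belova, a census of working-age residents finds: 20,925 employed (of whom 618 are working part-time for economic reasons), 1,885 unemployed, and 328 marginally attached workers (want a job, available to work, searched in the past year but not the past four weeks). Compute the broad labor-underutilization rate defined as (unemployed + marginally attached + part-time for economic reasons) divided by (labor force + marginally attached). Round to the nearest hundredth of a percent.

Labor force = 20,925 + 1,885 = 22,810.
Numerator = 1,885 + 328 + 618 = 2,831.
Denominator = 22,810 + 328 = 23,138.
Broad rate = 2,831 / 23,138 = 12.24%.

Broad underutilization rate ≈ 12.24%.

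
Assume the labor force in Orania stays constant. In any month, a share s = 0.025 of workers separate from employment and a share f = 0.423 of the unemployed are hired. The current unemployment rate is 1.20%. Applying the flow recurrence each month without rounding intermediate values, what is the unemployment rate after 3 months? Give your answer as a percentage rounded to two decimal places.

With a fixed labor force, u_{t+1} = u_t + s·(1−u_t) − f·u_t = u_t·(1−s−f) + s.
Here 1−s−f = 0.552 and s = 0.025.
u_1 = 0.012000 × 0.552 + 0.025 = 0.031624.
u_2 = 0.031624 × 0.552 + 0.025 = 0.042456.
u_3 = 0.042456 × 0.552 + 0.025 = 0.048436.

Unemployment rate after three months ≈ 4.84%.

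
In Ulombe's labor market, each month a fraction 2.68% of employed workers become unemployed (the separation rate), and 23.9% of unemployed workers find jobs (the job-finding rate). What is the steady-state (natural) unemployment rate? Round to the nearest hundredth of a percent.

Steady-state unemployment rate ≈ 10.08%.

At steady state the flows balance: s·E = f·U, so U/(E+U) = s/(s+f).
u* = 2.68 / (2.68 + 23.9) = 2.68 / 26.58 = 10.08%.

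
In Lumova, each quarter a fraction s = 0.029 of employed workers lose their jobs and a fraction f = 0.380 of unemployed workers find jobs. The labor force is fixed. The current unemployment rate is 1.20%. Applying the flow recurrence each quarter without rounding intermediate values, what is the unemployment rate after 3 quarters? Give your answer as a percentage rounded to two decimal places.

With a fixed labor force, u_{t+1} = u_t + s·(1−u_t) − f·u_t = u_t·(1−s−f) + s.
Here 1−s−f = 0.591 and s = 0.029.
u_1 = 0.012000 × 0.591 + 0.029 = 0.036092.
u_2 = 0.036092 × 0.591 + 0.029 = 0.050330.
u_3 = 0.050330 × 0.591 + 0.029 = 0.058745.

Unemployment rate after three quarters ≈ 5.87%.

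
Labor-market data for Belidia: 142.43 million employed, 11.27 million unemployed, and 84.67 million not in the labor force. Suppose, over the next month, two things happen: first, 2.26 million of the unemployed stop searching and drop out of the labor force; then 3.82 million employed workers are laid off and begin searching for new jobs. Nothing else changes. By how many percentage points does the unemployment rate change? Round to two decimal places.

Initially, labor force = 142.43 + 11.27 = 153.70 million, so u = 11.27/153.70 = 7.33%.
After the first change, unemployed and labor force both fall by 2.26 → E = 142.43, U = 9.01, labor force = 151.44 million.
After the second change, employed falls and unemployed rises by 3.82; labor force unchanged → E = 138.61, U = 12.83, labor force = 151.44 million.
New unemployment rate = 12.83 / 151.44 = 8.47%.
Change = 8.47% − 7.33% = +1.14 percentage points.

The unemployment rate changes by +1.14 percentage points.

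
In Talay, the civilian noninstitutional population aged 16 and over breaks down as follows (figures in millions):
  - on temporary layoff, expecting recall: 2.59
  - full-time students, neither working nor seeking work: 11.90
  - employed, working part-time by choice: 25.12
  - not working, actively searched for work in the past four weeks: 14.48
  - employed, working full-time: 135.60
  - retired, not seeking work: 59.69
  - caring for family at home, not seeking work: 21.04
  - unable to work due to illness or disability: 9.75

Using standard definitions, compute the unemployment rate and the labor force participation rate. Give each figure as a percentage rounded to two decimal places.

Employed = 25.12 + 135.60 = 160.72 million.
Unemployed = 2.59 + 14.48 = 17.07 million (jobless and actively searching, or on temporary layoff).
Labor force = 160.72 + 17.07 = 177.79 million.
Not in labor force = 11.90 + 59.69 + 21.04 + 9.75 = 102.38 million (those not working and not actively searching are outside the labor force).
Civilian working-age population = 177.79 + 102.38 = 280.17 million.
Unemployment rate = 17.07 / 177.79 = 9.60%.
Labor force participation rate = 177.79 / 280.17 = 63.46%.

Unemployment rate ≈ 9.60%; labor force participation rate ≈ 63.46%.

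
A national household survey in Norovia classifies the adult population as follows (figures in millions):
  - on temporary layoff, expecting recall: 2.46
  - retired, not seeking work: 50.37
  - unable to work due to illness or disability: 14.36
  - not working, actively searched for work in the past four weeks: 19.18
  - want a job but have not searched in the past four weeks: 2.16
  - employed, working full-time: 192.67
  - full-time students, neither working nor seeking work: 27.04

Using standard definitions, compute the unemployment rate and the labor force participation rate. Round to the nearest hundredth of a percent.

Unemployment rate ≈ 10.10%; labor force participation rate ≈ 69.53%.

Employed = 192.67 million.
Unemployed = 2.46 + 19.18 = 21.64 million (jobless and actively searching, or on temporary layoff).
Labor force = 192.67 + 21.64 = 214.31 million.
Not in labor force = 50.37 + 14.36 + 2.16 + 27.04 = 93.93 million (those not working and not actively searching are outside the labor force — including those who want a job but have given up searching).
Civilian working-age population = 214.31 + 93.93 = 308.24 million.
Unemployment rate = 21.64 / 214.31 = 10.10%.
Labor force participation rate = 214.31 / 308.24 = 69.53%.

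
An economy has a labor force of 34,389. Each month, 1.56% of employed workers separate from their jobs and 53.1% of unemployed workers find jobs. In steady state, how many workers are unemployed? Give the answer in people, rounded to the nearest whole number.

About 981 are unemployed in steady state.

Steady-state unemployment rate u* = s/(s+f) = 1.56/(1.56+53.1) = 0.028540.
Unemployed = u* × labor force = 0.028540 × 34,389 ≈ 981.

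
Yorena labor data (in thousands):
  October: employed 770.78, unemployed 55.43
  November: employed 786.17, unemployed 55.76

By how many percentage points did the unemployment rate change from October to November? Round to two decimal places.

October: labor force = 770.78 + 55.43 = 826.21; u = 55.43/826.21 = 6.71%.
November: labor force = 786.17 + 55.76 = 841.93; u = 55.76/841.93 = 6.62%.
Change = 6.62% − 6.71% = −0.09 pp.

The unemployment rate changed by −0.09 percentage points.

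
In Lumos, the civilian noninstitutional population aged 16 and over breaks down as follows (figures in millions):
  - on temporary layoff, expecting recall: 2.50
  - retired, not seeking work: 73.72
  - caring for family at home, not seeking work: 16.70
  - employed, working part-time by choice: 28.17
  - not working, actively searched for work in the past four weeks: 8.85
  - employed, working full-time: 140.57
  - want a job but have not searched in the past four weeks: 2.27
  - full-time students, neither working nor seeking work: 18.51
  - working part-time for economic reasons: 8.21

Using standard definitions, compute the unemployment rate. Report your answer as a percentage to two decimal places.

Employed = 28.17 + 140.57 + 8.21 = 176.95 million (anyone who worked, including part-time for economic reasons, counts as employed).
Unemployed = 2.50 + 8.85 = 11.35 million (jobless and actively searching, or on temporary layoff).
Labor force = 176.95 + 11.35 = 188.30 million.
Unemployment rate = 11.35 / 188.30 = 6.03%.

Unemployment rate ≈ 6.03%.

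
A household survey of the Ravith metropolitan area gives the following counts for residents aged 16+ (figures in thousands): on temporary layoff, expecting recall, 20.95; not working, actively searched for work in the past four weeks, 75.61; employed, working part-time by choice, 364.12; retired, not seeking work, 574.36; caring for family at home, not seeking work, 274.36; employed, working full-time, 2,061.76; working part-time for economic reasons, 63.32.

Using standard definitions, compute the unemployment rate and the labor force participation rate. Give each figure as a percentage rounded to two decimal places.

Employed = 364.12 + 2,061.76 + 63.32 = 2,489.20 thousand (anyone who worked, including part-time for economic reasons, counts as employed).
Unemployed = 20.95 + 75.61 = 96.56 thousand (jobless and actively searching, or on temporary layoff).
Labor force = 2,489.20 + 96.56 = 2,585.76 thousand.
Not in labor force = 574.36 + 274.36 = 848.72 thousand (those not working and not actively searching are outside the labor force).
Civilian working-age population = 2,585.76 + 848.72 = 3,434.48 thousand.
Unemployment rate = 96.56 / 2,585.76 = 3.73%.
Labor force participation rate = 2,585.76 / 3,434.48 = 75.29%.

Unemployment rate ≈ 3.73%; labor force participation rate ≈ 75.29%.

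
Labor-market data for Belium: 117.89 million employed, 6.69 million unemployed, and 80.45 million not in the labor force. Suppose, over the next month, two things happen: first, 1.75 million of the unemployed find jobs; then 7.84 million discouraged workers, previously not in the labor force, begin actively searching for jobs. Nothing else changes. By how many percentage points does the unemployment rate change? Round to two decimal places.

Initially, labor force = 117.89 + 6.69 = 124.58 million, so u = 6.69/124.58 = 5.37%.
After the first change, unemployed falls and employed rises by 1.75; labor force unchanged → E = 119.64, U = 4.94, labor force = 124.58 million.
After the second change, unemployed and labor force both rise by 7.84 → E = 119.64, U = 12.78, labor force = 132.42 million.
New unemployment rate = 12.78 / 132.42 = 9.65%.
Change = 9.65% − 5.37% = +4.28 percentage points.

The unemployment rate changes by +4.28 percentage points.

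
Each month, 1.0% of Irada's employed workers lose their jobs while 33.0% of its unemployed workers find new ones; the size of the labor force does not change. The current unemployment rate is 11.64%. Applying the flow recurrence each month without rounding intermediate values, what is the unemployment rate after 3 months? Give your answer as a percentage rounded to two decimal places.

Unemployment rate after three months ≈ 5.44%.

With a fixed labor force, u_{t+1} = u_t + s·(1−u_t) − f·u_t = u_t·(1−s−f) + s.
Here 1−s−f = 0.660 and s = 0.010.
u_1 = 0.116400 × 0.660 + 0.010 = 0.086824.
u_2 = 0.086824 × 0.660 + 0.010 = 0.067304.
u_3 = 0.067304 × 0.660 + 0.010 = 0.054421.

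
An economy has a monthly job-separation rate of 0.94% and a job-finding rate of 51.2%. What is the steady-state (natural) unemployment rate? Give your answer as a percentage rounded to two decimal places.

Steady-state unemployment rate ≈ 1.80%.

At steady state the flows balance: s·E = f·U, so U/(E+U) = s/(s+f).
u* = 0.94 / (0.94 + 51.2) = 0.94 / 52.14 = 1.80%.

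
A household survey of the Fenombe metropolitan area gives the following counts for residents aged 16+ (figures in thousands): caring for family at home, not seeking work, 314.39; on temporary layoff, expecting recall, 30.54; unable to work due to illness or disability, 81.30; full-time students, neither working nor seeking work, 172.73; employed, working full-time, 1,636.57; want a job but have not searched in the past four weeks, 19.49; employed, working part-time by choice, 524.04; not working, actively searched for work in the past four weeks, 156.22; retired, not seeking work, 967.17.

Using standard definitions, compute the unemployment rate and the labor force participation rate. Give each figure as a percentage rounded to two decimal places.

Employed = 1,636.57 + 524.04 = 2,160.61 thousand.
Unemployed = 30.54 + 156.22 = 186.76 thousand (jobless and actively searching, or on temporary layoff).
Labor force = 2,160.61 + 186.76 = 2,347.37 thousand.
Not in labor force = 314.39 + 81.30 + 172.73 + 19.49 + 967.17 = 1,555.08 thousand (those not working and not actively searching are outside the labor force — including those who want a job but have given up searching).
Civilian working-age population = 2,347.37 + 1,555.08 = 3,902.45 thousand.
Unemployment rate = 186.76 / 2,347.37 = 7.96%.
Labor force participation rate = 2,347.37 / 3,902.45 = 60.15%.

Unemployment rate ≈ 7.96%; labor force participation rate ≈ 60.15%.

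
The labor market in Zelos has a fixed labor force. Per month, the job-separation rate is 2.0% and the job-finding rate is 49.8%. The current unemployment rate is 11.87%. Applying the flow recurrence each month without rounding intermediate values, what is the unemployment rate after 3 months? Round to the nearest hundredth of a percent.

Unemployment rate after three months ≈ 4.76%.

With a fixed labor force, u_{t+1} = u_t + s·(1−u_t) − f·u_t = u_t·(1−s−f) + s.
Here 1−s−f = 0.482 and s = 0.020.
u_1 = 0.118700 × 0.482 + 0.020 = 0.077213.
u_2 = 0.077213 × 0.482 + 0.020 = 0.057217.
u_3 = 0.057217 × 0.482 + 0.020 = 0.047579.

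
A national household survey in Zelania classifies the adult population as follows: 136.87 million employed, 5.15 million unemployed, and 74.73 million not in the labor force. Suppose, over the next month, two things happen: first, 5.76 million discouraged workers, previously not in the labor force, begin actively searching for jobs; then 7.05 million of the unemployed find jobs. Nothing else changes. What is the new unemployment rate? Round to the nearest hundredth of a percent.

New unemployment rate ≈ 2.61%.

Initially, labor force = 136.87 + 5.15 = 142.02 million, so u = 5.15/142.02 = 3.63%.
After the first change, unemployed and labor force both rise by 5.76 → E = 136.87, U = 10.91, labor force = 147.78 million.
After the second change, unemployed falls and employed rises by 7.05; labor force unchanged → E = 143.92, U = 3.86, labor force = 147.78 million.
New unemployment rate = 3.86 / 147.78 = 2.61%.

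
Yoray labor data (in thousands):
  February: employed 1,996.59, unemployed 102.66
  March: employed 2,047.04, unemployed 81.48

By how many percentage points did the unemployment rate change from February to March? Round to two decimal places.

The unemployment rate changed by −1.06 percentage points.

February: labor force = 1,996.59 + 102.66 = 2,099.25; u = 102.66/2,099.25 = 4.89%.
March: labor force = 2,047.04 + 81.48 = 2,128.52; u = 81.48/2,128.52 = 3.83%.
Change = 3.83% − 4.89% = −1.06 pp.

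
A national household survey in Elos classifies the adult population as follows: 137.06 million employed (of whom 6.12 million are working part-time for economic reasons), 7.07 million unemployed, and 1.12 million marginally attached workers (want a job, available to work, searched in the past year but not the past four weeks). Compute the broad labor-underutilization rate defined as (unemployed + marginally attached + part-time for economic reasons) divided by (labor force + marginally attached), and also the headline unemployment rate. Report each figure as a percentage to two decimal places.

Broad underutilization rate ≈ 9.85%; headline unemployment rate ≈ 4.91%.

Labor force = 137.06 + 7.07 = 144.13 million.
Numerator = 7.07 + 1.12 + 6.12 = 14.31 million.
Denominator = 144.13 + 1.12 = 145.25 million.
Broad rate = 14.31 / 145.25 = 9.85%.
Headline unemployment rate = 7.07 / 144.13 = 4.91%.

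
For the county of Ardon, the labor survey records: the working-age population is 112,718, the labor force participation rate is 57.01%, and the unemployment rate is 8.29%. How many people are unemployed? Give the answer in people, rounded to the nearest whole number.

About 5,327 are unemployed.

Labor force = 0.5701 × 112,718 = 64,261.
Unemployed = 0.0829 × 64,261 ≈ 5,327.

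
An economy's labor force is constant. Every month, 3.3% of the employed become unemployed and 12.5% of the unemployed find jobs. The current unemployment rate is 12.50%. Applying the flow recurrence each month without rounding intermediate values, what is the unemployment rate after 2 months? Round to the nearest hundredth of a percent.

Unemployment rate after two months ≈ 14.94%.

With a fixed labor force, u_{t+1} = u_t + s·(1−u_t) − f·u_t = u_t·(1−s−f) + s.
Here 1−s−f = 0.842 and s = 0.033.
u_1 = 0.125000 × 0.842 + 0.033 = 0.138250.
u_2 = 0.138250 × 0.842 + 0.033 = 0.149406.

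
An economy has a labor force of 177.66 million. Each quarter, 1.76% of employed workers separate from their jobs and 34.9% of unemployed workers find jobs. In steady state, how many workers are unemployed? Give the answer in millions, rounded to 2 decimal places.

Steady-state unemployment rate u* = s/(s+f) = 1.76/(1.76+34.9) = 0.048009.
Unemployed = u* × labor force = 0.048009 × 177.66 ≈ 8.53 million.

About 8.53 million are unemployed in steady state.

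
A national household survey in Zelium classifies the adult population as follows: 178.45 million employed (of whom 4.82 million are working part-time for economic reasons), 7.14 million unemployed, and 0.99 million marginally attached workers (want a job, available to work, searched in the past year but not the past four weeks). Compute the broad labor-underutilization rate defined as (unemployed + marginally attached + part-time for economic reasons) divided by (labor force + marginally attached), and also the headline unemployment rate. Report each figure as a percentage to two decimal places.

Broad underutilization rate ≈ 6.94%; headline unemployment rate ≈ 3.85%.

Labor force = 178.45 + 7.14 = 185.59 million.
Numerator = 7.14 + 0.99 + 4.82 = 12.95 million.
Denominator = 185.59 + 0.99 = 186.58 million.
Broad rate = 12.95 / 186.58 = 6.94%.
Headline unemployment rate = 7.14 / 185.59 = 3.85%.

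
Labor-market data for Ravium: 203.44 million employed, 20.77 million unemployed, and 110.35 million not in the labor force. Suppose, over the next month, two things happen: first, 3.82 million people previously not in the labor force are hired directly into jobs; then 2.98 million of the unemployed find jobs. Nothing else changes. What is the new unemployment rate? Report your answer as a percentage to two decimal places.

New unemployment rate ≈ 7.80%.

Initially, labor force = 203.44 + 20.77 = 224.21 million, so u = 20.77/224.21 = 9.26%.
After the first change, employed and labor force both rise by 3.82; unemployed unchanged → E = 207.26, U = 20.77, labor force = 228.03 million.
After the second change, unemployed falls and employed rises by 2.98; labor force unchanged → E = 210.24, U = 17.79, labor force = 228.03 million.
New unemployment rate = 17.79 / 228.03 = 7.80%.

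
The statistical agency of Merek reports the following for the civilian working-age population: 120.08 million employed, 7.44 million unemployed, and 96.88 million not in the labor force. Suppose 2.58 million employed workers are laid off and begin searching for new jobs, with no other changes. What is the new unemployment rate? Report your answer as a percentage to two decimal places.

New unemployment rate ≈ 7.86%.

Initially, labor force = 120.08 + 7.44 = 127.52 million, so u = 7.44/127.52 = 5.83%.
After the change, employed falls and unemployed rises by 2.58; labor force unchanged → E = 117.50, U = 10.02, labor force = 127.52 million.
New unemployment rate = 10.02 / 127.52 = 7.86%.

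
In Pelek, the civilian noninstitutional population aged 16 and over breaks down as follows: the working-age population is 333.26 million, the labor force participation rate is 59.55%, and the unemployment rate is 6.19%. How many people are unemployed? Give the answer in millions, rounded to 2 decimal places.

About 12.28 million are unemployed.

Labor force = 0.5955 × 333.26 = 198.46 million.
Unemployed = 0.0619 × 198.46 ≈ 12.28 million.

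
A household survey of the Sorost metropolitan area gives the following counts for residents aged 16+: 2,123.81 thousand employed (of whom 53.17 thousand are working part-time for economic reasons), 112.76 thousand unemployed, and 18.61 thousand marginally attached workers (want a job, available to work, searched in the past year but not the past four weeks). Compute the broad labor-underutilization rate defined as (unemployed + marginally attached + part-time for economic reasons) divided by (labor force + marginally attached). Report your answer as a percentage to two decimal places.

Labor force = 2,123.81 + 112.76 = 2,236.57 thousand.
Numerator = 112.76 + 18.61 + 53.17 = 184.54 thousand.
Denominator = 2,236.57 + 18.61 = 2,255.18 thousand.
Broad rate = 184.54 / 2,255.18 = 8.18%.

Broad underutilization rate ≈ 8.18%.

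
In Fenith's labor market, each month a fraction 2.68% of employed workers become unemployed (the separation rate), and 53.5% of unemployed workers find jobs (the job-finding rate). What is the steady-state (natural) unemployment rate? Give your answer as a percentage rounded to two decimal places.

Steady-state unemployment rate ≈ 4.77%.

At steady state the flows balance: s·E = f·U, so U/(E+U) = s/(s+f).
u* = 2.68 / (2.68 + 53.5) = 2.68 / 56.18 = 4.77%.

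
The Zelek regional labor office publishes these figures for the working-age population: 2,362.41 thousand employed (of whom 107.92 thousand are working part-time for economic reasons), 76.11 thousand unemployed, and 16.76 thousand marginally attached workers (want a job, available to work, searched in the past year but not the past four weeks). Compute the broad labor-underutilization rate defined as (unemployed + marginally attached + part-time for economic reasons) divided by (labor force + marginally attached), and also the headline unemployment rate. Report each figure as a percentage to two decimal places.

Broad underutilization rate ≈ 8.18%; headline unemployment rate ≈ 3.12%.

Labor force = 2,362.41 + 76.11 = 2,438.52 thousand.
Numerator = 76.11 + 16.76 + 107.92 = 200.79 thousand.
Denominator = 2,438.52 + 16.76 = 2,455.28 thousand.
Broad rate = 200.79 / 2,455.28 = 8.18%.
Headline unemployment rate = 76.11 / 2,438.52 = 3.12%.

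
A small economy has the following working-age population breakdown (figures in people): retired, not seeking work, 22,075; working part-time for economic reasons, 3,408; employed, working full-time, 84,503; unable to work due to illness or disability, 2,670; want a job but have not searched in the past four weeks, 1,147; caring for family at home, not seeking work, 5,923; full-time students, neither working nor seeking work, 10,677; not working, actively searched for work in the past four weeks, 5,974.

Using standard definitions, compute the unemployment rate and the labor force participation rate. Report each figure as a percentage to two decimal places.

Unemployment rate ≈ 6.36%; labor force participation rate ≈ 68.84%.

Employed = 3,408 + 84,503 = 87,911 (anyone who worked, including part-time for economic reasons, counts as employed).
Unemployed = 5,974.
Labor force = 87,911 + 5,974 = 93,885.
Not in labor force = 22,075 + 2,670 + 1,147 + 5,923 + 10,677 = 42,492 (those not working and not actively searching are outside the labor force — including those who want a job but have given up searching).
Civilian working-age population = 93,885 + 42,492 = 136,377.
Unemployment rate = 5,974 / 93,885 = 6.36%.
Labor force participation rate = 93,885 / 136,377 = 68.84%.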